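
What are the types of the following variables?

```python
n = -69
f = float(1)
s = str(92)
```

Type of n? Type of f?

n is int; f is float

int, float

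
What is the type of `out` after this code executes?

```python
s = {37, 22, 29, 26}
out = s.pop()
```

Popping from a set of ints returns int

int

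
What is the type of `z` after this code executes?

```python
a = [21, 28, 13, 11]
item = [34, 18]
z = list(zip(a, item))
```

list(zip(...)) returns a list of tuples

list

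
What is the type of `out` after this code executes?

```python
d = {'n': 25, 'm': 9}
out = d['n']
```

Accessing dict[str, int] with key 'n' returns int value 25

int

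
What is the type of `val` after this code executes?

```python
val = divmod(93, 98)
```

divmod() returns a tuple (quotient, remainder)

tuple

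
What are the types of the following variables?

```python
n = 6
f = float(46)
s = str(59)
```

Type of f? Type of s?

f is float; s is str

float, str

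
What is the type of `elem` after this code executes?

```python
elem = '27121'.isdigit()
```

str.isdigit() returns bool

bool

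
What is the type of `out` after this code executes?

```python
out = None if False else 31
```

Ternary: condition is False, else branch (31) taken → int

int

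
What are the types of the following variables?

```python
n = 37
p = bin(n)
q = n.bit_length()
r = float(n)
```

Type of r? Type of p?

float() returns float; bin() returns str

float, str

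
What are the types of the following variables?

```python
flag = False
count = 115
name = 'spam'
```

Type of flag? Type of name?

flag is bool; name is str

bool, str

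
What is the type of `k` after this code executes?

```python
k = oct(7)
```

oct() returns str representation

str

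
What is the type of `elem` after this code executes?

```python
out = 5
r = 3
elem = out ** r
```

int ** positive int returns int (5 ** 3 = 125)

int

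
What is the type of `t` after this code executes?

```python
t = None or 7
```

'or' with None returns the other value (7, int)

int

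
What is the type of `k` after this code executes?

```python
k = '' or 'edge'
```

'or' returns first truthy value ('edge', which is str)

str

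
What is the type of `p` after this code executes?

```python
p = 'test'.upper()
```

str.upper() returns str

str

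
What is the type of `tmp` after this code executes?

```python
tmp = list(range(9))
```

list(range(...)) returns list

list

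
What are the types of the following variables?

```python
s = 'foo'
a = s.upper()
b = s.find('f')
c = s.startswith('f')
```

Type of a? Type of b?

str.upper() returns str; str.find() returns int

str, int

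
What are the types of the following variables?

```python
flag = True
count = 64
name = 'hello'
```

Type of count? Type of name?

count is int; name is str

int, str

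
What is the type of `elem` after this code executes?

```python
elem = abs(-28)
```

abs() of int returns int

int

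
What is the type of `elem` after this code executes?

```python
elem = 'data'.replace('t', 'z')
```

str.replace() returns str

str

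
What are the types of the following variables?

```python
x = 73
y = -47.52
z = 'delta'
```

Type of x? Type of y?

x is int; y is float

int, float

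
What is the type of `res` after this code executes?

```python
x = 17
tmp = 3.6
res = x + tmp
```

int + float returns float (17 + 3.6 = 20.6)

float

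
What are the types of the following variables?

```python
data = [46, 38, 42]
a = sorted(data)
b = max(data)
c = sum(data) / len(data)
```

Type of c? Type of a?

int / int returns float; sorted() returns list

float, list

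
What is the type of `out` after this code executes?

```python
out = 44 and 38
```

'and' returns the last value when all truthy (38, which is int)

int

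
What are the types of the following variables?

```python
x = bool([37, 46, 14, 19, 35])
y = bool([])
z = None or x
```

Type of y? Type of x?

bool() returns bool; bool() returns bool

bool, bool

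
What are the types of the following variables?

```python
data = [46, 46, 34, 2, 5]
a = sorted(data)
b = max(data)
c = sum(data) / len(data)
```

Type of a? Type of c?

sorted() returns list; int / int returns float

list, float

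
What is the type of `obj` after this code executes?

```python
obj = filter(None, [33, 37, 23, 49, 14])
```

filter() returns a filter iterator object

filter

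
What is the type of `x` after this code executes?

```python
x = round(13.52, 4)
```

round() with ndigits arg returns float

float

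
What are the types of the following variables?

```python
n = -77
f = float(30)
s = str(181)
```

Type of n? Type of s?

n is int; s is str

int, str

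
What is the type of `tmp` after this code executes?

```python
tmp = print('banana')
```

print() returns None

NoneType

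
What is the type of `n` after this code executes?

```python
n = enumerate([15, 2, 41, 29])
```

enumerate() returns an enumerate iterator object

enumerate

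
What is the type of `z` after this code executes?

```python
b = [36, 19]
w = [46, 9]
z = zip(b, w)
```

zip() returns a zip iterator object

zip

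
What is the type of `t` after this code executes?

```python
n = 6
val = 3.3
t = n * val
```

int * float returns float (6 * 3.3 = 19.8)

float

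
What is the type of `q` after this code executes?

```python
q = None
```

None has type NoneType

NoneType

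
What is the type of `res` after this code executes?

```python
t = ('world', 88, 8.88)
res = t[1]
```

Index 1 of tuple is 88 which is int

int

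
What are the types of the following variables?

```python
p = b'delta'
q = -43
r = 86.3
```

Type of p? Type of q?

p is bytes; q is int

bytes, int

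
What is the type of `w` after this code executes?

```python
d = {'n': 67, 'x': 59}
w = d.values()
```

.values() returns a dict_values view object

dict_values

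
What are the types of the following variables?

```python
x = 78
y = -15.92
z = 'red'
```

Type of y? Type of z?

y is float; z is str

float, str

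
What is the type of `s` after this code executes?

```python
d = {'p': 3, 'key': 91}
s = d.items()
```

dict.items() returns a dict_items view

dict_items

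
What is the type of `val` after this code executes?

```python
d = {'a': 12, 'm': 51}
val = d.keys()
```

.keys() returns a dict_keys view object

dict_keys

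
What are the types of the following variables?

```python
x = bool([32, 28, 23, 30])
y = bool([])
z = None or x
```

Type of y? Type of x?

bool() returns bool; bool() returns bool

bool, bool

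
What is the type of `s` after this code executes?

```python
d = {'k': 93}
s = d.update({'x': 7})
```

dict.update() returns None

NoneType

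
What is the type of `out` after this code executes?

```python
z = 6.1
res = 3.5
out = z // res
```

float // float returns float (floor division preserves float type)

float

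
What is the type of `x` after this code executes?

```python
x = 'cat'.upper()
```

str.upper() returns str

str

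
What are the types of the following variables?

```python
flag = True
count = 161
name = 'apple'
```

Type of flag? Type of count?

flag is bool; count is int

bool, int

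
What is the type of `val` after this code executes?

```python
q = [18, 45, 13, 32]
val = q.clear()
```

list.clear() returns None

NoneType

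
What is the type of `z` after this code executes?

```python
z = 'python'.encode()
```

str.encode() returns bytes

bytes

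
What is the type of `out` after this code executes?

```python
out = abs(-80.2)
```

abs() of float returns float

float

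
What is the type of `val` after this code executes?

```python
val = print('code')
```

print() returns None

NoneType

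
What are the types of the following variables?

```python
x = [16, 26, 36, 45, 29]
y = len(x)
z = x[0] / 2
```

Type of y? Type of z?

len() returns int; int / int returns float

int, float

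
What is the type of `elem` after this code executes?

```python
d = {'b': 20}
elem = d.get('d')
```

dict.get() returns None when key 'd' is not found and no default given

NoneType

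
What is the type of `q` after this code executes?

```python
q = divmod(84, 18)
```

divmod() returns a tuple (quotient, remainder)

tuple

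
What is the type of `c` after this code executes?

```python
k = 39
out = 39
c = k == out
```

Equality comparison returns bool

bool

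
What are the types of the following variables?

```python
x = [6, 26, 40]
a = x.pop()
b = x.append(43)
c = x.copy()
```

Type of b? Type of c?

list.append() returns None; list.copy() returns list

NoneType, list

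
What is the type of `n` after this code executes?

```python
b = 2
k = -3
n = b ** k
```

int ** negative int returns float

float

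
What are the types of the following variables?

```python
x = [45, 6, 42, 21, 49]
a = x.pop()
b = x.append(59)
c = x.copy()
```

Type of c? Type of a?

list.copy() returns list; list.pop() returns the element (int)

list, int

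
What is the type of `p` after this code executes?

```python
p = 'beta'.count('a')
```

str.count() returns int

int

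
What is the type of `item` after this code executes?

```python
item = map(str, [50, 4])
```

map() returns a map iterator object

map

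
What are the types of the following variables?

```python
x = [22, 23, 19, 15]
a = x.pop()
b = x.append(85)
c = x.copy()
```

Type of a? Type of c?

list.pop() returns the element (int); list.copy() returns list

int, list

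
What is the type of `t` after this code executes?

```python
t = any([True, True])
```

any() returns bool

bool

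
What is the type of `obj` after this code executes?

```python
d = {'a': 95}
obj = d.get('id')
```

dict.get() returns None when key 'id' is not found and no default given

NoneType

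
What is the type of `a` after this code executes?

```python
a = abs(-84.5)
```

abs() of float returns float

float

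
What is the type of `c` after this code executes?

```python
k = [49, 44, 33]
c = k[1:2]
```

Slicing a list always returns a list

list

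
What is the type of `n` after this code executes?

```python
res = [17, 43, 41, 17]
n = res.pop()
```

list.pop() returns the popped element (int here)

int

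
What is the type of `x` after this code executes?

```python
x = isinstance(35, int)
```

isinstance() returns bool

bool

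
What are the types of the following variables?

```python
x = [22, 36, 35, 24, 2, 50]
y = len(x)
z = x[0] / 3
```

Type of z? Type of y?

int / int returns float; len() returns int

float, int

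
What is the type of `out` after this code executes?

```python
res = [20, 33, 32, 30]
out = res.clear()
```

list.clear() returns None

NoneType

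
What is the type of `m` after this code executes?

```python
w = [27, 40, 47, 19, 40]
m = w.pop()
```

list.pop() returns the popped element (int here)

int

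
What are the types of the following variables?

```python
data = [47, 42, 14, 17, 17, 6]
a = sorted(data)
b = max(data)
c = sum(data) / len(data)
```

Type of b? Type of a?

max of ints returns int; sorted() returns list

int, list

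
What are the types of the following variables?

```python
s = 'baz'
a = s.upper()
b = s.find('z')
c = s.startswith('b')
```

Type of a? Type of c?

str.upper() returns str; str.startswith() returns bool

str, bool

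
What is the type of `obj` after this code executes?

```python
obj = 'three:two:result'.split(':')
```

str.split() returns list

list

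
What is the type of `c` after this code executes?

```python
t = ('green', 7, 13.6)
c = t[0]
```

Index 0 of tuple is 'green' which is str

str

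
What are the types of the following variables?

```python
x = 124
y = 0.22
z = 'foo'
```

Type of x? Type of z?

x is int; z is str

int, str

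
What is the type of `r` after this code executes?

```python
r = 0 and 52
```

'and' returns the first falsy value (0, which is int)

int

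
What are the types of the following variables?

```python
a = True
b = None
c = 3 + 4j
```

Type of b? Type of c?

b is NoneType; c is complex

NoneType, complex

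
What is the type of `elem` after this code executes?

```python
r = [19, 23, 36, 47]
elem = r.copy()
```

list.copy() returns list

list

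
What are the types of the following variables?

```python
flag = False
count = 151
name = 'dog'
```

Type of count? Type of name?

count is int; name is str

int, str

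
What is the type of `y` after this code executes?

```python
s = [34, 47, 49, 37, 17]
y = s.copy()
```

list.copy() returns list

list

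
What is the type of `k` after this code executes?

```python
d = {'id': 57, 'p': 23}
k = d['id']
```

Accessing dict[str, int] with key 'id' returns int value 57

int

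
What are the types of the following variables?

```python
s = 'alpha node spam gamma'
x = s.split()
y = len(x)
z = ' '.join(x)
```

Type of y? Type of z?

len() returns int; str.join() returns str

int, str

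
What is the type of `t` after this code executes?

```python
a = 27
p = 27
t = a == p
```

Equality comparison returns bool

bool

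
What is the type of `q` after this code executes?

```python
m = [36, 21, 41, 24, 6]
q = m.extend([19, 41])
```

list.extend() returns None

NoneType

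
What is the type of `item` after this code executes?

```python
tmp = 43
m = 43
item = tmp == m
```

Equality comparison returns bool

bool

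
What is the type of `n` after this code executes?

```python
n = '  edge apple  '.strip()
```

str.strip() returns str

str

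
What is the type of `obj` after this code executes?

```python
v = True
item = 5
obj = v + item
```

bool + int returns int (True is 1, so 1 + 5 = 6)

int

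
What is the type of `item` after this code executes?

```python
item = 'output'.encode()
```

str.encode() returns bytes

bytes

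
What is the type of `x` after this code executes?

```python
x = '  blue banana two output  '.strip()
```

str.strip() returns str

str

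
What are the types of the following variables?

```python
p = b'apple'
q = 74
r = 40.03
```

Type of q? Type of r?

q is int; r is float

int, float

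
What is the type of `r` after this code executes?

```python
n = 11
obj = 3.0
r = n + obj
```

int + float returns float (11 + 3.0 = 14.0)

float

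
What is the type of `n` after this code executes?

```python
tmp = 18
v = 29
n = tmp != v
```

Comparison operators return bool

bool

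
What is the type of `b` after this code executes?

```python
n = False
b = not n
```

'not' always returns bool

bool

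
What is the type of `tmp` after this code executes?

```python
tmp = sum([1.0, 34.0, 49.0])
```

sum() of floats returns float

float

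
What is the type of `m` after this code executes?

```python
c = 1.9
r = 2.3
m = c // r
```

float // float returns float (floor division preserves float type)

float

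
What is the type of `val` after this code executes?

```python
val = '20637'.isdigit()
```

str.isdigit() returns bool

bool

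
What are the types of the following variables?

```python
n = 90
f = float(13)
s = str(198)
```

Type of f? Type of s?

f is float; s is str

float, str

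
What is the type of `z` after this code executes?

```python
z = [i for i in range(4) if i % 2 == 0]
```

A list comprehension [...] produces a list

list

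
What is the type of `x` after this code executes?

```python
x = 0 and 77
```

'and' returns the first falsy value (0, which is int)

int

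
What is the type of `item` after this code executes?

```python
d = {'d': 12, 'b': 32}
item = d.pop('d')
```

dict.pop() returns the value (int)

int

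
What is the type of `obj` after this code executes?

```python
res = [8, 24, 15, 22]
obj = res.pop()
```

list.pop() returns the popped element (int here)

int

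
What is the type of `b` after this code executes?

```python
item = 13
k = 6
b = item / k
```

int / int always returns float in Python 3 (13 / 6 = 2.16667)

float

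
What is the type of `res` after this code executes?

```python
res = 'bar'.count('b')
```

str.count() returns int

int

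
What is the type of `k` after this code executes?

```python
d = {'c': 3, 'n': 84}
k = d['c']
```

Accessing dict[str, int] with key 'c' returns int value 3

int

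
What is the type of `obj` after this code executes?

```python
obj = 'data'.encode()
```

str.encode() returns bytes

bytes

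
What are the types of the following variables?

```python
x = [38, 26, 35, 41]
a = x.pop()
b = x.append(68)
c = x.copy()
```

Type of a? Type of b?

list.pop() returns the element (int); list.append() returns None

int, NoneType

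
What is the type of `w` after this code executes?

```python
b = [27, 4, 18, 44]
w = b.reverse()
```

list.reverse() returns None

NoneType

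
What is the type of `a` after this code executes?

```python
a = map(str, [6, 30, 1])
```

map() returns a map iterator object

map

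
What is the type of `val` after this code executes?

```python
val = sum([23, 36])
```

sum() of ints returns int

int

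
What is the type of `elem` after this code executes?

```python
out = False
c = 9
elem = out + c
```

bool + int returns int (False is 0, so 0 + 9 = 9)

int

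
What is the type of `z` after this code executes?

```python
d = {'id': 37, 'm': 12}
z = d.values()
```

.values() returns a dict_values view object

dict_values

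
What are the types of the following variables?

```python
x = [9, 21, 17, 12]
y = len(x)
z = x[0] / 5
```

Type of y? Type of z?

len() returns int; int / int returns float

int, float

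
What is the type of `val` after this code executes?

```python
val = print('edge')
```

print() returns None

NoneType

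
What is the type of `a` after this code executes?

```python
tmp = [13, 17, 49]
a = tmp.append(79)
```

list.append() returns None (mutates in place)

NoneType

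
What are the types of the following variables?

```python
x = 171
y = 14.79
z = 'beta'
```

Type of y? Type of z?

y is float; z is str

float, str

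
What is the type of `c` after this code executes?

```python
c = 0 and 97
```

'and' returns the first falsy value (0, which is int)

int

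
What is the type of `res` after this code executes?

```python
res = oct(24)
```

oct() returns str representation

str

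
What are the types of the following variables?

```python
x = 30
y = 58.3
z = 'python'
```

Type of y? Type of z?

y is float; z is str

float, str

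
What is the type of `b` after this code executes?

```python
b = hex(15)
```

hex() returns str representation

str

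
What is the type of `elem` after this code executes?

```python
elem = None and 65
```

'and' returns first falsy value (None)

NoneType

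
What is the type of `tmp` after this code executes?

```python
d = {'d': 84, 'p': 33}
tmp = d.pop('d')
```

dict.pop() returns the value (int)

int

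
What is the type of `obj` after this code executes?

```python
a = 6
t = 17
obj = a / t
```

int / int always returns float in Python 3 (6 / 17 = 0.352941)

float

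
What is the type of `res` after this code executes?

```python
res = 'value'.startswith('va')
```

str.startswith() returns bool

bool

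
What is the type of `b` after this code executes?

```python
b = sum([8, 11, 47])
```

sum() of ints returns int

int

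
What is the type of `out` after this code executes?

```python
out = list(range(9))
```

list(range(...)) returns list

list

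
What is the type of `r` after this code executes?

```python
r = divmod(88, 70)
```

divmod() returns a tuple (quotient, remainder)

tuple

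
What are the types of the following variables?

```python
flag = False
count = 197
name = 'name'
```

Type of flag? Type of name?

flag is bool; name is str

bool, str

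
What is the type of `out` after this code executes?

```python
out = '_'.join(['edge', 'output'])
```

str.join() returns str

str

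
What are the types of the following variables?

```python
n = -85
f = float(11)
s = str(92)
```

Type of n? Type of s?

n is int; s is str

int, str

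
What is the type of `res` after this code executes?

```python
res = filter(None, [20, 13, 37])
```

filter() returns a filter iterator object

filter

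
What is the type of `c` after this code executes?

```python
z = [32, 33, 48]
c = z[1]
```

Indexing a list of ints returns int (z[1] = 33)

int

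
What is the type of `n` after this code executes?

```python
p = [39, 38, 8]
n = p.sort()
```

list.sort() returns None (sorts in place)

NoneType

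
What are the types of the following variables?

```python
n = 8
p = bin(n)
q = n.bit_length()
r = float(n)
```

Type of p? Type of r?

bin() returns str; float() returns float

str, float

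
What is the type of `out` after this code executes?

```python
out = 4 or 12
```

'or' returns the first truthy value (4, which is int)

int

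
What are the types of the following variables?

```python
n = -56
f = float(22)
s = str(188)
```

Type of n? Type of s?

n is int; s is str

int, str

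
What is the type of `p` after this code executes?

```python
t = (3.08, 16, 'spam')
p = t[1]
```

Index 1 of tuple is 16 which is int

int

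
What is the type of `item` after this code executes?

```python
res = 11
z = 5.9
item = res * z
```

int * float returns float (11 * 5.9 = 64.9)

float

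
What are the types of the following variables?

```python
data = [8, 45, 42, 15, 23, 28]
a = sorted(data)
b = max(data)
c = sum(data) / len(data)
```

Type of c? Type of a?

int / int returns float; sorted() returns list

float, list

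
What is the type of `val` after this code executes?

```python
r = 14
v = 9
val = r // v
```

int // int returns int (14 // 9 = 1)

int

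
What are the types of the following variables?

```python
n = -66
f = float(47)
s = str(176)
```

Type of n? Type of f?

n is int; f is float

int, float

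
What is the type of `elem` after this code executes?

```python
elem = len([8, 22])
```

len() always returns int

int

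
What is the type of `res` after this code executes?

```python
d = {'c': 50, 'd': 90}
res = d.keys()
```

.keys() returns a dict_keys view object

dict_keys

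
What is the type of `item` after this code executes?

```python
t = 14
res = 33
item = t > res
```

Comparison operators return bool

bool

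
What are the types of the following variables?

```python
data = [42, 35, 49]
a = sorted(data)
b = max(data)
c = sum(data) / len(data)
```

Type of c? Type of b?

int / int returns float; max of ints returns int

float, int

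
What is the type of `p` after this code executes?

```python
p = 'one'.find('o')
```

str.find() returns int (index, or -1)

int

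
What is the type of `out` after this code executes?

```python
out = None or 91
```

'or' with None returns the other value (91, int)

int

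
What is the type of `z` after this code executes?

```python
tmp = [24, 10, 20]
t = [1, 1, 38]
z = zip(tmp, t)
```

zip() returns a zip iterator object

zip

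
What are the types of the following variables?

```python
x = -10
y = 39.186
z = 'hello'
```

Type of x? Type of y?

x is int; y is float

int, float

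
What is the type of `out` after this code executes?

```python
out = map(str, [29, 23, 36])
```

map() returns a map iterator object

map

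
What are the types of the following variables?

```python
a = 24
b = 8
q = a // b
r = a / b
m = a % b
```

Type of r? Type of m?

int / int returns float; int % int returns int

float, int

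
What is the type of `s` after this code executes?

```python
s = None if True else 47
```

Ternary: condition is True, if branch (None) taken → NoneType

NoneType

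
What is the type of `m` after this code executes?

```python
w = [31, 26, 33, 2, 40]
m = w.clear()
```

list.clear() returns None

NoneType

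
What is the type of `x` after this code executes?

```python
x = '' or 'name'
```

'or' returns first truthy value ('name', which is str)

str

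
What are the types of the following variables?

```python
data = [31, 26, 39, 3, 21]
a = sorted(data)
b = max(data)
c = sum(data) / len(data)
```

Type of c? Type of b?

int / int returns float; max of ints returns int

float, int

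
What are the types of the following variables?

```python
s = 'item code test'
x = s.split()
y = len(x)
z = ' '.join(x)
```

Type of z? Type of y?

str.join() returns str; len() returns int

str, int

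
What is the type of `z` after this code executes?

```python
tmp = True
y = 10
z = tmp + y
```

bool + int returns int (True is 1, so 1 + 10 = 11)

int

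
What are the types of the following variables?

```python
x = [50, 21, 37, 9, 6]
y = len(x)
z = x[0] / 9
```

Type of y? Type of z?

len() returns int; int / int returns float

int, float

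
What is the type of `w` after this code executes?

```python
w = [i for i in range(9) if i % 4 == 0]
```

A list comprehension [...] produces a list

list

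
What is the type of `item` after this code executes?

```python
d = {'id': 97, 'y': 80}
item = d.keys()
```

.keys() returns a dict_keys view object

dict_keys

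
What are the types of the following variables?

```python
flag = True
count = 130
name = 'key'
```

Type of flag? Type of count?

flag is bool; count is int

bool, int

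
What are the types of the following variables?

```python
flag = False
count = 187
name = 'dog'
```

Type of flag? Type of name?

flag is bool; name is str

bool, str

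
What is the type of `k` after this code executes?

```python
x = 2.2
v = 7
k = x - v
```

float - int returns float (2.2 - 7 = -4.8)

float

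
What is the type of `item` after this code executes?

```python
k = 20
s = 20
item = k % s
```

int % int returns int (20 % 20 = 0)

int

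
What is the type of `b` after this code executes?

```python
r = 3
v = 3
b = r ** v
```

int ** positive int returns int (3 ** 3 = 27)

int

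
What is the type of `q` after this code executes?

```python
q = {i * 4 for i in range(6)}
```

A set comprehension {expr for x in iterable} produces a set

set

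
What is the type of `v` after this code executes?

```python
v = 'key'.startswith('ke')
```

str.startswith() returns bool

bool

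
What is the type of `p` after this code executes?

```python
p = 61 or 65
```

'or' returns the first truthy value (61, which is int)

int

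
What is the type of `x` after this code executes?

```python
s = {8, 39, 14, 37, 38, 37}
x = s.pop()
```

Popping from a set of ints returns int

int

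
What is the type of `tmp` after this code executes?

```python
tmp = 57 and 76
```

'and' returns the last value when all truthy (76, which is int)

int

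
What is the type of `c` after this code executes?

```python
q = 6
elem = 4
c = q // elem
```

int // int returns int (6 // 4 = 1)

int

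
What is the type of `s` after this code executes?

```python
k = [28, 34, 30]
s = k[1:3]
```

Slicing a list always returns a list

list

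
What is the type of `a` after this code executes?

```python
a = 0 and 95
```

'and' returns the first falsy value (0, which is int)

int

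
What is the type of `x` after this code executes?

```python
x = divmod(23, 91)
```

divmod() returns a tuple (quotient, remainder)

tuple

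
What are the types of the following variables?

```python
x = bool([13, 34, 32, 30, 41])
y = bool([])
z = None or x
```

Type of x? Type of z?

bool() returns bool; None or <bool> returns the bool

bool, bool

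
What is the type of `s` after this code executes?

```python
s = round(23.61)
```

round() with no ndigits arg returns int

int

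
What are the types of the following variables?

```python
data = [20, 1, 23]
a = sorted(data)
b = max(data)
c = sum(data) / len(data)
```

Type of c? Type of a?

int / int returns float; sorted() returns list

float, list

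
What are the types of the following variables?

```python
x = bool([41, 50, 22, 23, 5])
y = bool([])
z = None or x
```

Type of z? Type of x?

None or <bool> returns the bool; bool() returns bool

bool, bool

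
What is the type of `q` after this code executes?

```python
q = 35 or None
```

'or' returns first truthy value (35, int)

int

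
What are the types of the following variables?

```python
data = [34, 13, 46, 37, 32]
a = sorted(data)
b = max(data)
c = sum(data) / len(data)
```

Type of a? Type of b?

sorted() returns list; max of ints returns int

list, int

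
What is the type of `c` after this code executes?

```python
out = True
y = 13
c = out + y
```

bool + int returns int (True is 1, so 1 + 13 = 14)

int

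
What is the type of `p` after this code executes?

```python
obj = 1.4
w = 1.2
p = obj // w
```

float // float returns float (floor division preserves float type)

float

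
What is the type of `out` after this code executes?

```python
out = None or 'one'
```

'or' with None returns the other value ('one', str)

str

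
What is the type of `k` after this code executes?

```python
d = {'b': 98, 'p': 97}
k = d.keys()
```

.keys() returns a dict_keys view object

dict_keys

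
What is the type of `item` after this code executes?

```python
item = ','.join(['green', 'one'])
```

str.join() returns str

str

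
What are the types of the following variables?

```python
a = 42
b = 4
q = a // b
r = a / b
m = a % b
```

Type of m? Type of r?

int % int returns int; int / int returns float

int, float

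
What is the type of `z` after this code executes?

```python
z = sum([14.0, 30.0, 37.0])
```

sum() of floats returns float

float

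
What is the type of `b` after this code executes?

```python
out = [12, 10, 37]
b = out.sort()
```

list.sort() returns None (sorts in place)

NoneType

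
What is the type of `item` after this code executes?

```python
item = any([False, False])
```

any() returns bool

bool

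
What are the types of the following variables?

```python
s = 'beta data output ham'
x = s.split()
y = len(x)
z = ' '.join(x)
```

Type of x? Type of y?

str.split() returns list; len() returns int

list, int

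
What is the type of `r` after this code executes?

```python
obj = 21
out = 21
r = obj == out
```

Equality comparison returns bool

bool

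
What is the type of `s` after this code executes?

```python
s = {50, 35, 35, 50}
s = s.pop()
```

Popping from a set of ints returns int

int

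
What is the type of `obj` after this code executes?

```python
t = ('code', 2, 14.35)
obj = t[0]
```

Index 0 of tuple is 'code' which is str

str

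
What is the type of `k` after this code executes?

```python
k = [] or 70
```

'or' returns first truthy value (70, which is int)

int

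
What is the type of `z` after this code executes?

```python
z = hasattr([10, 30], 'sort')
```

hasattr() returns bool

bool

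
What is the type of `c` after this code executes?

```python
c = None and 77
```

'and' returns first falsy value (None)

NoneType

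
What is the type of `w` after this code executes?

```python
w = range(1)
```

range() returns a range object

range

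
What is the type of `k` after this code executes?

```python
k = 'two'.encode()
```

str.encode() returns bytes

bytes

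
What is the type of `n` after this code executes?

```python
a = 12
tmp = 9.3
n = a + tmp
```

int + float returns float (12 + 9.3 = 21.3)

float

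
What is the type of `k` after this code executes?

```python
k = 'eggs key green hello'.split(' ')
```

str.split() returns list

list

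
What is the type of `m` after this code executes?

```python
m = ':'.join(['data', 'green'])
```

str.join() returns str

str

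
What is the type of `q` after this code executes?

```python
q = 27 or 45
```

'or' returns the first truthy value (27, which is int)

int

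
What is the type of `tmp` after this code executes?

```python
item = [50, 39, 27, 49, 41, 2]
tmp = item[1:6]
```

Slicing a list always returns a list

list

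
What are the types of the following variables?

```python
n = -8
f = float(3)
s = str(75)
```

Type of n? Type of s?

n is int; s is str

int, str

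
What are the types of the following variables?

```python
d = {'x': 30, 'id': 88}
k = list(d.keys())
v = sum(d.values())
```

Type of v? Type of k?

sum of int values returns int; list(...) returns list

int, list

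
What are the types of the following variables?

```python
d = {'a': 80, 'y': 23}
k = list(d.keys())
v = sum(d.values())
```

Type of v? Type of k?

sum of int values returns int; list(...) returns list

int, list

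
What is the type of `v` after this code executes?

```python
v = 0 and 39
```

'and' returns the first falsy value (0, which is int)

int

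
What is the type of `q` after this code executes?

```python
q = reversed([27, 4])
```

reversed() on a list returns a list_reverseiterator

list_reverseiterator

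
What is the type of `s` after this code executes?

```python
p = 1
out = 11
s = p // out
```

int // int returns int (1 // 11 = 0)

int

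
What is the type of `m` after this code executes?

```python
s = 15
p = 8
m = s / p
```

int / int always returns float in Python 3 (15 / 8 = 1.875)

float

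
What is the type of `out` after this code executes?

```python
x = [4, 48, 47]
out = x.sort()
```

list.sort() returns None (sorts in place)

NoneType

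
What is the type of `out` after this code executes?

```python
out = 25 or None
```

'or' returns first truthy value (25, int)

int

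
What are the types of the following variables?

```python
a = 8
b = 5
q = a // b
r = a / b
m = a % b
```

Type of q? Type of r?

int // int returns int; int / int returns float

int, float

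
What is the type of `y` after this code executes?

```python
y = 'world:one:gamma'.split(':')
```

str.split() returns list

list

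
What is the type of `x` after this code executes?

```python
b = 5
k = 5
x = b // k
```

int // int returns int (5 // 5 = 1)

int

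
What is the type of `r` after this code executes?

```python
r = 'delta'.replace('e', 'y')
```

str.replace() returns str

str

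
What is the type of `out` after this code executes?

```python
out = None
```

None has type NoneType

NoneType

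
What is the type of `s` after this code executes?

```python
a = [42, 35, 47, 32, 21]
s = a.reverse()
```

list.reverse() returns None

NoneType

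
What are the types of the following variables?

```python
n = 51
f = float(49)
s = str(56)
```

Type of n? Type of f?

n is int; f is float

int, float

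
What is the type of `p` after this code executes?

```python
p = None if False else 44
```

Ternary: condition is False, else branch (44) taken → int

int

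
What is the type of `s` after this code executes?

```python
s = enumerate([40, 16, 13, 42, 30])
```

enumerate() returns an enumerate iterator object

enumerate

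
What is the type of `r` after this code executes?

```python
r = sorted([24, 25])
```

sorted() always returns list

list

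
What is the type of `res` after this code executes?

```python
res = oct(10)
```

oct() returns str representation

str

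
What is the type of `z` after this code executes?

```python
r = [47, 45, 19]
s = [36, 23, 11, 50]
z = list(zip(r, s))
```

list(zip(...)) returns a list of tuples

list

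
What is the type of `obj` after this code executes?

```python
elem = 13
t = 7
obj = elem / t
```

int / int always returns float in Python 3 (13 / 7 = 1.85714)

float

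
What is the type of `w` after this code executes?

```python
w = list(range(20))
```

list(range(...)) returns list

list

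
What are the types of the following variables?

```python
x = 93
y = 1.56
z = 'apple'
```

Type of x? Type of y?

x is int; y is float

int, float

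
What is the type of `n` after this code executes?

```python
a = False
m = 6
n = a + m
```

bool + int returns int (False is 0, so 0 + 6 = 6)

int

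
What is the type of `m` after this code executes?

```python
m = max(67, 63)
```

max() of ints returns int

int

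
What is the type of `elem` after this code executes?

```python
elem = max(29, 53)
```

max() of ints returns int

int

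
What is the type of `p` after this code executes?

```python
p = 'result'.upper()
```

str.upper() returns str

str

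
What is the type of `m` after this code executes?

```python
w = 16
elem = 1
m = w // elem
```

int // int returns int (16 // 1 = 16)

int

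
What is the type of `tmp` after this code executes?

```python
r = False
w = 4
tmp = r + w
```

bool + int returns int (False is 0, so 0 + 4 = 4)

int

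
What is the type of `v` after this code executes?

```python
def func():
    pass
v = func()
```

A function with no return statement returns None

NoneType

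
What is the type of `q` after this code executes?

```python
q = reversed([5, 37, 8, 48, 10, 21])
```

reversed() on a list returns a list_reverseiterator

list_reverseiterator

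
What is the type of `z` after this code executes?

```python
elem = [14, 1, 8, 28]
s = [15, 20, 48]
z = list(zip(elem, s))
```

list(zip(...)) returns a list of tuples

list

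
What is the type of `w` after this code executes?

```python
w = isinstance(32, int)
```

isinstance() returns bool

bool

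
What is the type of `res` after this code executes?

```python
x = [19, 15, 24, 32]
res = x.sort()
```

list.sort() returns None (sorts in place)

NoneType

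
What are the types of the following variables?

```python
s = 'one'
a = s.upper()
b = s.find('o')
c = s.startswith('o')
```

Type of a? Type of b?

str.upper() returns str; str.find() returns int

str, int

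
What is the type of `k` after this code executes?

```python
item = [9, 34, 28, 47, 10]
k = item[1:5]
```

Slicing a list always returns a list

list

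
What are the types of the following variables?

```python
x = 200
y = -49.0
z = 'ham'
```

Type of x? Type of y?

x is int; y is float

int, float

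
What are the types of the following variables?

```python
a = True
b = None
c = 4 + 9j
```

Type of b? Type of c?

b is NoneType; c is complex

NoneType, complex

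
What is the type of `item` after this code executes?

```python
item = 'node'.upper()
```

str.upper() returns str

str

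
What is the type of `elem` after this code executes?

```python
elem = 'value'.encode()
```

str.encode() returns bytes

bytes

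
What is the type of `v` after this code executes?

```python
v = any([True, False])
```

any() returns bool

bool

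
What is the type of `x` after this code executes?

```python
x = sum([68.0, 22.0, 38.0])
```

sum() of floats returns float

float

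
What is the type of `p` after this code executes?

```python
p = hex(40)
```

hex() returns str representation

str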